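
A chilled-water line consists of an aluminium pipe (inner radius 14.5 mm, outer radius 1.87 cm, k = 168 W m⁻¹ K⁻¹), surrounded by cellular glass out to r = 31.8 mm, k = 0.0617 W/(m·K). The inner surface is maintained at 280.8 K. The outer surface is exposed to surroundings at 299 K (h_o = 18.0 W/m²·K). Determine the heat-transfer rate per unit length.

Series thermal resistances, inner to outer:
  R'_aluminium = ln(0.0187/0.0145)/(2πk) = 0.2544/(2π·168) = 2.410×10^-4 m·K/W
  R'_cellular glass = ln(0.0318/0.0187)/(2πk) = 0.5309/(2π·0.0617) = 1.370 m·K/W
  R'_conv,out = 1/(2πr h) = 1/(2π·0.0318·18.0) = 0.2780 m·K/W
ΣR = 2.410×10^-4 + 1.370 + 0.2780 = 1.648 m·K/W
Q' = ΔT/ΣR = (280.8 K − 299 K)/1.648 = -11.0 W/m
(Negative Q' ⇒ heat flows inward; heat gain = 11.0 W/m.)

Q' = 11.0 W/m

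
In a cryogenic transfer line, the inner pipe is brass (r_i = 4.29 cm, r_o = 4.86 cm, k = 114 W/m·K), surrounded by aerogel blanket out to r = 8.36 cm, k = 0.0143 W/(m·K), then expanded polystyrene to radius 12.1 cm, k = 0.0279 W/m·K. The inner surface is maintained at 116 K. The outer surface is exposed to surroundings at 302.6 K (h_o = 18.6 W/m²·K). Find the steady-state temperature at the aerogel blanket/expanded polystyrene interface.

T = 253.1 K

Series thermal resistances, inner to outer:
  R'_brass = ln(0.0486/0.0429)/(2πk) = 0.1248/(2π·114) = 1.742×10^-4 m·K/W
  R'_aerogel blanket = ln(0.0836/0.0486)/(2πk) = 0.5424/(2π·0.0143) = 6.037 m·K/W
  R'_expanded polystyrene = ln(0.121/0.0836)/(2πk) = 0.3697/(2π·0.0279) = 2.109 m·K/W
  R'_conv,out = 1/(2πr h) = 1/(2π·0.121·18.6) = 0.07072 m·K/W
ΣR = 1.742×10^-4 + 6.037 + 2.109 + 0.07072 = 8.217 m·K/W
Q' = ΔT/ΣR = (116 K − 302.6 K)/8.217 = -22.71 W/m
From the inner boundary to the aerogel blanket/expanded polystyrene interface, ΣR_partial = 6.037 m·K/W.
T_interface = T_in − Q'·ΣR_partial = 116 K − (-22.71)(6.037) = 253.1 K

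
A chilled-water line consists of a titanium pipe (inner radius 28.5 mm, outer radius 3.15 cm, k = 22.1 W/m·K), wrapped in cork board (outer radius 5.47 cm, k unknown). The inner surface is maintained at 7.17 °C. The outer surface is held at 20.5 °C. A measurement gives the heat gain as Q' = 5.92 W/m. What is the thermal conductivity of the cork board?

k = 0.0390 W/m·K

ΣR = ΔT/Q' = |7.17 − 20.5|/5.92 = 2.252 m·K/W
Known resistances:
  R'_titanium = ln(0.0315/0.0285)/(2πk) = 0.1001/(2π·22.1) = 7.208×10^-4 m·K/W
R_cork board = ΣR − ΣR_known = 2.252 − 7.208×10^-4 = 2.251 m·K/W
ln(r₂/r₁)/(2πk) = 2.251 ⇒ k = 0.5519/(2π·2.251) = 0.0390 W/m·K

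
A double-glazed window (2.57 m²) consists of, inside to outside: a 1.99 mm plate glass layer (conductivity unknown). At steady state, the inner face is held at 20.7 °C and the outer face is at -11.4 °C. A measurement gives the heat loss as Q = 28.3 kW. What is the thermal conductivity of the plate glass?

ΣR = ΔT/Q = |20.7 − -11.4|/28300 = 0.001134 K/W
L/(kA) = 0.001134 ⇒ k = 0.00199/(0.001134·2.57) = 0.683 W/m·K

k = 0.683 W/m·K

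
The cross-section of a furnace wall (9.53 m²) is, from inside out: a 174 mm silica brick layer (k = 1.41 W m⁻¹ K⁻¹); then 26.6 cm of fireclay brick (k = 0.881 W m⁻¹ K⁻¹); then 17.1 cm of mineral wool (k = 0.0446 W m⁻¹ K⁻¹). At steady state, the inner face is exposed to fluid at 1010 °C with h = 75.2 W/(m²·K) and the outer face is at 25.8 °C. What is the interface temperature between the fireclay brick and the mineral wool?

Resistance network (inner→outer):
  R_conv,in = 1/(hA) = 1/(75.2·9.53) = 0.001395 K/W
  R_silica brick = L/(kA) = 0.174/(1.41·9.53) = 0.01295 K/W
  R_fireclay brick = L/(kA) = 0.266/(0.881·9.53) = 0.03168 K/W
  R_mineral wool = L/(kA) = 0.171/(0.0446·9.53) = 0.4023 K/W
ΣR = 0.001395 + 0.01295 + 0.03168 + 0.4023 = 0.4483 K/W
Q = ΔT/ΣR = (1010 °C − 25.8 °C)/0.4483 = 2195 W
From the inner boundary to the fireclay brick/mineral wool interface, ΣR_partial = 0.04602 K/W.
T_interface = T_in − Q·ΣR_partial = 1010 °C − (2195)(0.04602) = 909 °C

T = 909 °C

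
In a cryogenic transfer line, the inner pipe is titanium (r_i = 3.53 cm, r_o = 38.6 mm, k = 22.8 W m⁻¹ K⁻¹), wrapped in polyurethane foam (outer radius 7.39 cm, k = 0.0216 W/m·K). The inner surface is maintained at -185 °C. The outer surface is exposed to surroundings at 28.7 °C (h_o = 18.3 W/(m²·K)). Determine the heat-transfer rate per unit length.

Resistance network (inner→outer):
  R'_titanium = ln(0.0386/0.0353)/(2πk) = 0.08937/(2π·22.8) = 6.238×10^-4 m·K/W
  R'_polyurethane foam = ln(0.0739/0.0386)/(2πk) = 0.6495/(2π·0.0216) = 4.785 m·K/W
  R'_conv,out = 1/(2πr h) = 1/(2π·0.0739·18.3) = 0.1177 m·K/W
ΣR = 6.238×10^-4 + 4.785 + 0.1177 = 4.903 m·K/W
Q' = ΔT/ΣR = (-185 °C − 28.7 °C)/4.903 = -43.6 W/m
(Negative Q' ⇒ heat flows inward; heat gain = 43.6 W/m.)

Q' = 43.6 W/m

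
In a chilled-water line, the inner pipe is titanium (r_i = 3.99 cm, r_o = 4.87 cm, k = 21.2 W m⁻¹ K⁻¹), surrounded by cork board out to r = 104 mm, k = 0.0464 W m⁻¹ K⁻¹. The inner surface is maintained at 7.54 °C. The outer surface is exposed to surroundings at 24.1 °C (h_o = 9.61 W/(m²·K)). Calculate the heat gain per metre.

Treat each layer as a resistance in series:
  R'_titanium = ln(0.0487/0.0399)/(2πk) = 0.1993/(2π·21.2) = 0.001496 m·K/W
  R'_cork board = ln(0.104/0.0487)/(2πk) = 0.7587/(2π·0.0464) = 2.602 m·K/W
  R'_conv,out = 1/(2πr h) = 1/(2π·0.104·9.61) = 0.1592 m·K/W
ΣR = 0.001496 + 2.602 + 0.1592 = 2.763 m·K/W
Q' = ΔT/ΣR = (7.54 °C − 24.1 °C)/2.763 = -5.99 W/m
(Negative Q' ⇒ heat flows inward; heat gain = 5.99 W/m.)

Q' = 5.99 W/m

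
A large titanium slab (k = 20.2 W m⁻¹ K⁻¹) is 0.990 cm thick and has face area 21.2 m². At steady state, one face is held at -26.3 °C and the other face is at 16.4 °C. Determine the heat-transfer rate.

Q = kA·ΔT/L = 20.2 × 21.2 × |-26.3 °C − 16.4 °C| / 0.00990 = 1.85×10^6 W

Q = 1.85×10^6 W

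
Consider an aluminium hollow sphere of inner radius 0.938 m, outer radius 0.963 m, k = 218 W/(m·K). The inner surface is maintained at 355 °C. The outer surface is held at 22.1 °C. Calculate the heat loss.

Q = 4πk·ΔT/(1/r₁ − 1/r₂) = 4π × 218 × 332.9 / (1/0.938 − 1/0.963) = 3.30×10^7 W

Q = 3.30×10^7 W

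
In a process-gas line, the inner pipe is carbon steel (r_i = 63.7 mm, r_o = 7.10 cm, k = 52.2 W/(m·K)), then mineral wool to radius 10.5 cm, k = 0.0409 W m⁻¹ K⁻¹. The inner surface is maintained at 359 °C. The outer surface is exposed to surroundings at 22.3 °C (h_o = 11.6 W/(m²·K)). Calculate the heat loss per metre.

Q' = 204 W/m

Treat each layer as a resistance in series:
  R'_carbon steel = ln(0.0710/0.0637)/(2πk) = 0.1085/(2π·52.2) = 3.308×10^-4 m·K/W
  R'_mineral wool = ln(0.105/0.0710)/(2πk) = 0.3913/(2π·0.0409) = 1.523 m·K/W
  R'_conv,out = 1/(2πr h) = 1/(2π·0.105·11.6) = 0.1307 m·K/W
ΣR = 3.308×10^-4 + 1.523 + 0.1307 = 1.654 m·K/W
Q' = ΔT/ΣR = (359 °C − 22.3 °C)/1.654 = 204 W/m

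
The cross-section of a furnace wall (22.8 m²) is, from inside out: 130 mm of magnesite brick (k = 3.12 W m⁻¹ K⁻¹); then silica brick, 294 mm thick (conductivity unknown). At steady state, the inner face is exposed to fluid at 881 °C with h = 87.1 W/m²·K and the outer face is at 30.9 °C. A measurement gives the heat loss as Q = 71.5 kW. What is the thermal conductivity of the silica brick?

ΣR = ΔT/Q = |881 − 30.9|/71500 = 0.01189 K/W
Known resistances:
  R_conv,in = 1/(hA) = 1/(87.1·22.8) = 5.036×10^-4 K/W
  R_magnesite brick = L/(kA) = 0.130/(3.12·22.8) = 0.001827 K/W
R_silica brick = ΣR − ΣR_known = 0.01189 − 0.002331 = 0.009559 K/W
L/(kA) = 0.009559 ⇒ k = 0.294/(0.009559·22.8) = 1.35 W/m·K

k = 1.35 W/m·K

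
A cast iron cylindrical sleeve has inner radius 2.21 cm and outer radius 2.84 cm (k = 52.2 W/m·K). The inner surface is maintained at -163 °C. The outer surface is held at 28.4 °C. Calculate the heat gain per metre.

Q' = 2πk·ΔT/ln(r₂/r₁) = 2π × 52.2 × 191.4 / ln(0.0284/0.0221) = 2.50×10^5 W/m

Q' = 2.50×10^5 W/m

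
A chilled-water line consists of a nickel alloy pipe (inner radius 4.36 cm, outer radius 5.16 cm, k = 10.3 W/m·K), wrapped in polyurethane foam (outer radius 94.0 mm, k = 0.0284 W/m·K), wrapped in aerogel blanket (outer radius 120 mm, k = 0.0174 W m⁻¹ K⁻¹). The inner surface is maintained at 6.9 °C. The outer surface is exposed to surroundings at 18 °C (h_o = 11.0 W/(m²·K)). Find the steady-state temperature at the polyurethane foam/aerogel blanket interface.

T = 13.4 °C

Resistance network (inner→outer):
  R'_nickel alloy = ln(0.0516/0.0436)/(2πk) = 0.1685/(2π·10.3) = 0.002603 m·K/W
  R'_polyurethane foam = ln(0.0940/0.0516)/(2πk) = 0.5998/(2π·0.0284) = 3.361 m·K/W
  R'_aerogel blanket = ln(0.120/0.0940)/(2πk) = 0.2442/(2π·0.0174) = 2.234 m·K/W
  R'_conv,out = 1/(2πr h) = 1/(2π·0.120·11.0) = 0.1206 m·K/W
ΣR = 0.002603 + 3.361 + 2.234 + 0.1206 = 5.718 m·K/W
Q' = ΔT/ΣR = (6.9 °C − 18 °C)/5.718 = -1.941 W/m
From the inner boundary to the polyurethane foam/aerogel blanket interface, ΣR_partial = 3.364 m·K/W.
T_interface = T_in − Q'·ΣR_partial = 6.9 °C − (-1.941)(3.364) = 13.4 °C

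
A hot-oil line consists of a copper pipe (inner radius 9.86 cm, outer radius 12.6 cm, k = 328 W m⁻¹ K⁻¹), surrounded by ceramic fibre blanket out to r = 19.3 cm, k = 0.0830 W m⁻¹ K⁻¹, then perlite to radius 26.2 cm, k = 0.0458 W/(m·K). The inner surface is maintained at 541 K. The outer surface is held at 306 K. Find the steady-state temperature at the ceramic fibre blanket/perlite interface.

Treat each layer as a resistance in series:
  R'_copper = ln(0.126/0.0986)/(2πk) = 0.2452/(2π·328) = 1.190×10^-4 m·K/W
  R'_ceramic fibre blanket = ln(0.193/0.126)/(2πk) = 0.4264/(2π·0.0830) = 0.8177 m·K/W
  R'_perlite = ln(0.262/0.193)/(2πk) = 0.3057/(2π·0.0458) = 1.062 m·K/W
ΣR = 1.190×10^-4 + 0.8177 + 1.062 = 1.880 m·K/W
Q' = ΔT/ΣR = (541 K − 306 K)/1.880 = 125.0 W/m
From the inner boundary to the ceramic fibre blanket/perlite interface, ΣR_partial = 0.8178 m·K/W.
T_interface = T_in − Q'·ΣR_partial = 541 K − (125.0)(0.8178) = 439 K

T = 439 K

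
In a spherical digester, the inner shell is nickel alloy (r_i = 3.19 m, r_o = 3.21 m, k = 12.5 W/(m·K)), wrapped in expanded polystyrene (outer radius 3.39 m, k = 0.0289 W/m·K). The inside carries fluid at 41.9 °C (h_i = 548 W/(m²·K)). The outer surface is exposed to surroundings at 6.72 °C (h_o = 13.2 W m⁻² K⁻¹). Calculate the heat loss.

Series thermal resistances, inner to outer:
  R_conv,in = 1/(4πr²h) = 1/(4π·3.19²·548) = 1.427×10^-5 K/W
  R_nickel alloy = (1/3.19 − 1/3.21)/(4πk) = 0.001953/(4π·12.5) = 1.243×10^-5 K/W
  R_expanded polystyrene = (1/3.21 − 1/3.39)/(4πk) = 0.01654/(4π·0.0289) = 0.04555 K/W
  R_conv,out = 1/(4πr²h) = 1/(4π·3.39²·13.2) = 5.246×10^-4 K/W
ΣR = 1.427×10^-5 + 1.243×10^-5 + 0.04555 + 5.246×10^-4 = 0.04610 K/W
Q = ΔT/ΣR = (41.9 °C − 6.72 °C)/0.04610 = 763 W

Q = 763 W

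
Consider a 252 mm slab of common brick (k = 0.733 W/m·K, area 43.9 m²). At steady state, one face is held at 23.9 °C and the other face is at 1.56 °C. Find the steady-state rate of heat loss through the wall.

Q = kA·ΔT/L = 0.733 × 43.9 × |23.9 °C − 1.56 °C| / 0.252 = 2850 W

Q = 2850 W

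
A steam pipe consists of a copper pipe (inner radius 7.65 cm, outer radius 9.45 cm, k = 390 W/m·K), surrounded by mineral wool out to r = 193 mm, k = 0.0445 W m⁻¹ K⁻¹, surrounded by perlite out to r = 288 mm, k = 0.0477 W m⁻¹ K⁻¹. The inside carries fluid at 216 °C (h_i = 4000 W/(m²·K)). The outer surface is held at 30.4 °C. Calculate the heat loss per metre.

Q' = 47.7 W/m

Treat each layer as a resistance in series:
  R'_conv,in = 1/(2πr h) = 1/(2π·0.0765·4000) = 5.201×10^-4 m·K/W
  R'_copper = ln(0.0945/0.0765)/(2πk) = 0.2113/(2π·390) = 8.623×10^-5 m·K/W
  R'_mineral wool = ln(0.193/0.0945)/(2πk) = 0.7141/(2π·0.0445) = 2.554 m·K/W
  R'_perlite = ln(0.288/0.193)/(2πk) = 0.4003/(2π·0.0477) = 1.336 m·K/W
ΣR = 5.201×10^-4 + 8.623×10^-5 + 2.554 + 1.336 = 3.891 m·K/W
Q' = ΔT/ΣR = (216 °C − 30.4 °C)/3.891 = 47.7 W/m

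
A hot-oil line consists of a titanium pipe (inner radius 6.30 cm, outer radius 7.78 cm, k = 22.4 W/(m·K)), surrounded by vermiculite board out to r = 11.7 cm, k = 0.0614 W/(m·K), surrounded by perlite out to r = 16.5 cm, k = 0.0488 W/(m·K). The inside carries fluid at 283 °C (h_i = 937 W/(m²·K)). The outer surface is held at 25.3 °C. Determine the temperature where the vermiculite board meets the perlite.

Treat each layer as a resistance in series:
  R'_conv,in = 1/(2πr h) = 1/(2π·0.0630·937) = 0.002696 m·K/W
  R'_titanium = ln(0.0778/0.0630)/(2πk) = 0.2110/(2π·22.4) = 0.001499 m·K/W
  R'_vermiculite board = ln(0.117/0.0778)/(2πk) = 0.4080/(2π·0.0614) = 1.058 m·K/W
  R'_perlite = ln(0.165/0.117)/(2πk) = 0.3438/(2π·0.0488) = 1.121 m·K/W
ΣR = 0.002696 + 0.001499 + 1.058 + 1.121 = 2.183 m·K/W
Q' = ΔT/ΣR = (283 °C − 25.3 °C)/2.183 = 118.0 W/m
From the inner boundary to the vermiculite board/perlite interface, ΣR_partial = 1.062 m·K/W.
T_interface = T_in − Q'·ΣR_partial = 283 °C − (118.0)(1.062) = 158 °C

T = 158 °C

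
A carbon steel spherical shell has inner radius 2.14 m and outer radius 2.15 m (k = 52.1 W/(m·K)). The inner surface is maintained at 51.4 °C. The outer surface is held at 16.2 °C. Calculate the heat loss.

Q = 4πk·ΔT/(1/r₁ − 1/r₂) = 4π × 52.1 × 35.2 / (1/2.14 − 1/2.15) = 1.06×10^7 W

Q = 10600 kW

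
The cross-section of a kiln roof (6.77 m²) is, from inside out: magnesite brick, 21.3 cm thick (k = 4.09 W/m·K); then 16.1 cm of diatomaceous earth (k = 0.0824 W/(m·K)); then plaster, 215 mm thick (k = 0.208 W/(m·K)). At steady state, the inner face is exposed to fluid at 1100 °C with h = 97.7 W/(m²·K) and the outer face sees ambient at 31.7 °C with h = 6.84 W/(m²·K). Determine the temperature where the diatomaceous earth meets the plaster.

T = 426 °C

Series thermal resistances, inner to outer:
  R_conv,in = 1/(hA) = 1/(97.7·6.77) = 0.001512 K/W
  R_magnesite brick = L/(kA) = 0.213/(4.09·6.77) = 0.007693 K/W
  R_diatomaceous earth = L/(kA) = 0.161/(0.0824·6.77) = 0.2886 K/W
  R_plaster = L/(kA) = 0.215/(0.208·6.77) = 0.1527 K/W
  R_conv,out = 1/(hA) = 1/(6.84·6.77) = 0.02160 K/W
ΣR = 0.001512 + 0.007693 + 0.2886 + 0.1527 + 0.02160 = 0.4721 K/W
Q = ΔT/ΣR = (1100 °C − 31.7 °C)/0.4721 = 2263 W
From the inner boundary to the diatomaceous earth/plaster interface, ΣR_partial = 0.2978 K/W.
T_interface = T_in − Q·ΣR_partial = 1100 °C − (2263)(0.2978) = 426 °C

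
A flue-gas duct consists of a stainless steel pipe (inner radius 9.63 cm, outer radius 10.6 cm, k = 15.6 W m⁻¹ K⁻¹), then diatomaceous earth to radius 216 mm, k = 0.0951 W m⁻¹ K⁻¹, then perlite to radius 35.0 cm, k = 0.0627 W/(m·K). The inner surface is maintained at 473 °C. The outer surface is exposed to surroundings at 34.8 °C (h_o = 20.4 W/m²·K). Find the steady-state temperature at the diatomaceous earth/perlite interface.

Series thermal resistances, inner to outer:
  R'_stainless steel = ln(0.106/0.0963)/(2πk) = 0.09597/(2π·15.6) = 9.791×10^-4 m·K/W
  R'_diatomaceous earth = ln(0.216/0.106)/(2πk) = 0.7118/(2π·0.0951) = 1.191 m·K/W
  R'_perlite = ln(0.350/0.216)/(2πk) = 0.4827/(2π·0.0627) = 1.225 m·K/W
  R'_conv,out = 1/(2πr h) = 1/(2π·0.350·20.4) = 0.02229 m·K/W
ΣR = 9.791×10^-4 + 1.191 + 1.225 + 0.02229 = 2.439 m·K/W
Q' = ΔT/ΣR = (473 °C − 34.8 °C)/2.439 = 179.7 W/m
From the inner boundary to the diatomaceous earth/perlite interface, ΣR_partial = 1.192 m·K/W.
T_interface = T_in − Q'·ΣR_partial = 473 °C − (179.7)(1.192) = 259 °C

T = 259 °C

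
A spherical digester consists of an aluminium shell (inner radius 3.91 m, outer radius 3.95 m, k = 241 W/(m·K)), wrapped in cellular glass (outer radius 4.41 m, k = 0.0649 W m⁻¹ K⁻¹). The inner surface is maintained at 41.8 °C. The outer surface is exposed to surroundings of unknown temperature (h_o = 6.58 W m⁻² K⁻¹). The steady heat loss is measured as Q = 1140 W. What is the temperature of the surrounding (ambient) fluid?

T_out = 4.18 °C

Sum the resistances:
  R_aluminium = (1/3.91 − 1/3.95)/(4πk) = 0.002590/(4π·241) = 8.552×10^-7 K/W
  R_cellular glass = (1/3.95 − 1/4.41)/(4πk) = 0.02641/(4π·0.0649) = 0.03238 K/W
  R_conv,out = 1/(4πr²h) = 1/(4π·4.41²·6.58) = 6.219×10^-4 K/W
ΣR = 0.03300 K/W
ΔT = Q·ΣR = 1140 × 0.03300 = 37.62 K
Heat flows outward, so T_out = T_in − ΔT = 41.8 − 37.62 = 4.18 °C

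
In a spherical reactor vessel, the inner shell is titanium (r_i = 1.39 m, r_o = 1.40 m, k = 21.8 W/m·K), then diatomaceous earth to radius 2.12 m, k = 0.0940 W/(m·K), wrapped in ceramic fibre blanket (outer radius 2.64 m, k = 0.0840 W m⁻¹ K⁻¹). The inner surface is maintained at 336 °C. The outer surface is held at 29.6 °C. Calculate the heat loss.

Resistance network (inner→outer):
  R_titanium = (1/1.39 − 1/1.40)/(4πk) = 0.005139/(4π·21.8) = 1.876×10^-5 K/W
  R_diatomaceous earth = (1/1.40 − 1/2.12)/(4πk) = 0.2426/(4π·0.0940) = 0.2054 K/W
  R_ceramic fibre blanket = (1/2.12 − 1/2.64)/(4πk) = 0.09291/(4π·0.0840) = 0.08802 K/W
ΣR = 1.876×10^-5 + 0.2054 + 0.08802 = 0.2934 K/W
Q = ΔT/ΣR = (336 °C − 29.6 °C)/0.2934 = 1040 W

Q = 1040 W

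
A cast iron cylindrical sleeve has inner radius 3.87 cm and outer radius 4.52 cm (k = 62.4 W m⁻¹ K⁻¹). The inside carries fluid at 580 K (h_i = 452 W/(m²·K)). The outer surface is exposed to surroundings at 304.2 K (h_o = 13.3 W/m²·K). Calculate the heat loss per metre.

Q' = 1010 W/m

Resistance network (inner→outer):
  R'_conv,in = 1/(2πr h) = 1/(2π·0.0387·452) = 0.009099 m·K/W
  R'_cast iron = ln(0.0452/0.0387)/(2πk) = 0.1553/(2π·62.4) = 3.960×10^-4 m·K/W
  R'_conv,out = 1/(2πr h) = 1/(2π·0.0452·13.3) = 0.2647 m·K/W
ΣR = 0.009099 + 3.960×10^-4 + 0.2647 = 0.2742 m·K/W
Q' = ΔT/ΣR = (580 K − 304.2 K)/0.2742 = 1010 W/m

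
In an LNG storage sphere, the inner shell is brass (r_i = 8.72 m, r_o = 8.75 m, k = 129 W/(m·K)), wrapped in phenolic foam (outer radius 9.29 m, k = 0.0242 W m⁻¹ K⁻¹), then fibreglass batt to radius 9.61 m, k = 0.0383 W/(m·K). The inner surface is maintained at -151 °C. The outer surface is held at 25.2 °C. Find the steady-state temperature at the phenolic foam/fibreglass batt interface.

T = -19.6 °C

Treat each layer as a resistance in series:
  R_brass = (1/8.72 − 1/8.75)/(4πk) = 3.932×10^-4/(4π·129) = 2.425×10^-7 K/W
  R_phenolic foam = (1/8.75 − 1/9.29)/(4πk) = 0.006643/(4π·0.0242) = 0.02184 K/W
  R_fibreglass batt = (1/9.29 − 1/9.61)/(4πk) = 0.003584/(4π·0.0383) = 0.007447 K/W
ΣR = 2.425×10^-7 + 0.02184 + 0.007447 = 0.02929 K/W
Q = ΔT/ΣR = (-151 °C − 25.2 °C)/0.02929 = -6016 W
From the inner boundary to the phenolic foam/fibreglass batt interface, ΣR_partial = 0.02184 K/W.
T_interface = T_in − Q·ΣR_partial = -151 °C − (-6016)(0.02184) = -19.6 °C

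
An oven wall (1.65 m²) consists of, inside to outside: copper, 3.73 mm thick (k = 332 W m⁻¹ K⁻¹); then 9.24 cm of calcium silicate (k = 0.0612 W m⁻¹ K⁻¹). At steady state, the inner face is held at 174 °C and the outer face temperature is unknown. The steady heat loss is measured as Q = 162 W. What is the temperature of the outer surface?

T_out = 25.8 °C

Sum the resistances:
  R_copper = L/(kA) = 0.00373/(332·1.65) = 6.809×10^-6 K/W
  R_calcium silicate = L/(kA) = 0.0924/(0.0612·1.65) = 0.9150 K/W
ΣR = 0.9150 K/W
ΔT = Q·ΣR = 162 × 0.9150 = 148.2 K
Heat flows outward, so T_out = T_in − ΔT = 174 − 148.2 = 25.8 °C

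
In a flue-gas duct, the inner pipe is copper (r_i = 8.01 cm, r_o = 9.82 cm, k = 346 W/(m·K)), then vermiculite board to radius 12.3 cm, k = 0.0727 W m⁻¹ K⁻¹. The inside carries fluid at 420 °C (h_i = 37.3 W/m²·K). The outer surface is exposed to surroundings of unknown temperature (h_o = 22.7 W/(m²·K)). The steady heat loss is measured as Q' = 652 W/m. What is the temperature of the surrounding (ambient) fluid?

Series resistances:
  R'_conv,in = 1/(2πr h) = 1/(2π·0.0801·37.3) = 0.05327 m·K/W
  R'_copper = ln(0.0982/0.0801)/(2πk) = 0.2037/(2π·346) = 9.371×10^-5 m·K/W
  R'_vermiculite board = ln(0.123/0.0982)/(2πk) = 0.2252/(2π·0.0727) = 0.4930 m·K/W
  R'_conv,out = 1/(2πr h) = 1/(2π·0.123·22.7) = 0.05700 m·K/W
ΣR = 0.6033 m·K/W
ΔT = Q'·ΣR = 652 × 0.6033 = 393.4 K
Heat flows outward, so T_out = T_in − ΔT = 420 − 393.4 = 26.6 °C

T_out = 26.6 °C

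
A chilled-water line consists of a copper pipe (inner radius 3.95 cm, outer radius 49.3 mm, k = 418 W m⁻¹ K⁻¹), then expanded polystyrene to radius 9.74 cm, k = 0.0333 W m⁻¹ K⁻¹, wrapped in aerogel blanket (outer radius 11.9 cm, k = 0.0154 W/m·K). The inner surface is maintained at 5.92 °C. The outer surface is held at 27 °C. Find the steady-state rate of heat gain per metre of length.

Q' = 3.96 W/m

Treat each layer as a resistance in series:
  R'_copper = ln(0.0493/0.0395)/(2πk) = 0.2216/(2π·418) = 8.438×10^-5 m·K/W
  R'_expanded polystyrene = ln(0.0974/0.0493)/(2πk) = 0.6809/(2π·0.0333) = 3.254 m·K/W
  R'_aerogel blanket = ln(0.119/0.0974)/(2πk) = 0.2003/(2π·0.0154) = 2.070 m·K/W
ΣR = 8.438×10^-5 + 3.254 + 2.070 = 5.324 m·K/W
Q' = ΔT/ΣR = (5.92 °C − 27 °C)/5.324 = -3.96 W/m
(Negative Q' ⇒ heat flows inward; heat gain = 3.96 W/m.)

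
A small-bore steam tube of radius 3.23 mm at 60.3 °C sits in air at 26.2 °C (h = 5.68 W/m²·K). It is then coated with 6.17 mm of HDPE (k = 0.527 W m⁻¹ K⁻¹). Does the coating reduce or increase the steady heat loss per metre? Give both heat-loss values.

Critical radius for a cylinder: r_cr = k/h = 0.0928 m = 9.28 cm.
Outer radius after coating: r₂ = 0.00323 + 0.00617 = 0.00940 m.
Since r₁ < r_cr and r₂ ≤ r_cr, the coating moves toward the maximum at r_cr — heat loss rises.
Bare: R = 1/(2πr₁h) = 8.675 m·K/W; Q = 34.1/8.675 = 3.93 W/m.
Coated: R = R_cond + R_conv = 3.303 m·K/W; Q = 34.1/3.303 = 10.3 W/m.

increases: 3.93 → 10.3 W/m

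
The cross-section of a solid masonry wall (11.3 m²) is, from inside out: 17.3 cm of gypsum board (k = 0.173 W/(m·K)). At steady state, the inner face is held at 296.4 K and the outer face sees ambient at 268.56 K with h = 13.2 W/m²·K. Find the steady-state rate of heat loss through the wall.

Q = 292 W

Resistance network (inner→outer):
  R_gypsum board = L/(kA) = 0.173/(0.173·11.3) = 0.08850 K/W
  R_conv,out = 1/(hA) = 1/(13.2·11.3) = 0.006704 K/W
ΣR = 0.08850 + 0.006704 = 0.09520 K/W
Q = ΔT/ΣR = (296.4 K − 268.56 K)/0.09520 = 292 W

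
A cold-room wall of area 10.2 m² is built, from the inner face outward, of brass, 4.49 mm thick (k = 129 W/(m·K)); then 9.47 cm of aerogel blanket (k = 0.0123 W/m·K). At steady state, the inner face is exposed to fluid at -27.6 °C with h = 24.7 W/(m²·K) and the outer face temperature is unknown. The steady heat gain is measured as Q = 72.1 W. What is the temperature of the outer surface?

T_out = 27.1 °C

Sum the resistances:
  R_conv,in = 1/(hA) = 1/(24.7·10.2) = 0.003969 K/W
  R_brass = L/(kA) = 0.00449/(129·10.2) = 3.412×10^-6 K/W
  R_aerogel blanket = L/(kA) = 0.0947/(0.0123·10.2) = 0.7548 K/W
ΣR = 0.7588 K/W
ΔT = Q·ΣR = 72.1 × 0.7588 = 54.71 K
Heat flows inward, so T_out = T_in + ΔT = -27.6 + 54.71 = 27.1 °C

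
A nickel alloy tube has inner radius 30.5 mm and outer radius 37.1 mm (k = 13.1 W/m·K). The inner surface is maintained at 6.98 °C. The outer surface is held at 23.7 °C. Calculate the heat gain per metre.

Q' = 2πk·ΔT/ln(r₂/r₁) = 2π × 13.1 × 16.72 / ln(0.0371/0.0305) = 7030 W/m

Q' = 7030 W/m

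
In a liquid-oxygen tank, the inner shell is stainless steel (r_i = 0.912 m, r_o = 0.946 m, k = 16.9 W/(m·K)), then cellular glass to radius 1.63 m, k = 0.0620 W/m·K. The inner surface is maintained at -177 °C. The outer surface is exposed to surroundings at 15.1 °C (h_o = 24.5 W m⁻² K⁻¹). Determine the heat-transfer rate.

Q = 337 W

Resistance network (inner→outer):
  R_stainless steel = (1/0.912 − 1/0.946)/(4πk) = 0.03941/(4π·16.9) = 1.856×10^-4 K/W
  R_cellular glass = (1/0.946 − 1/1.63)/(4πk) = 0.4436/(4π·0.0620) = 0.5693 K/W
  R_conv,out = 1/(4πr²h) = 1/(4π·1.63²·24.5) = 0.001222 K/W
ΣR = 1.856×10^-4 + 0.5693 + 0.001222 = 0.5707 K/W
Q = ΔT/ΣR = (-177 °C − 15.1 °C)/0.5707 = -337 W
(Negative Q ⇒ heat flows inward; heat gain = 337 W.)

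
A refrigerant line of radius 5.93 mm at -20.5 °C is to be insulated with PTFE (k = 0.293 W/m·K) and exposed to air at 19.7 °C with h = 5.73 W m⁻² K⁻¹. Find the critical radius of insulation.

For a cylinder, r_cr = k_ins/h = 0.293/5.73 = 0.0511 m = 5.11 cm

r_cr = 5.11 cm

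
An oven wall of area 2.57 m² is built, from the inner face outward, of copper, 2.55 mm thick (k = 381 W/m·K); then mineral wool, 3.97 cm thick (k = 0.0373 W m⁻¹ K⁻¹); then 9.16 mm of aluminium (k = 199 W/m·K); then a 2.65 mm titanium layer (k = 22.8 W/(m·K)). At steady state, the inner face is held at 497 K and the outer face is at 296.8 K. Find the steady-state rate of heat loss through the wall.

Resistance network (inner→outer):
  R_copper = L/(kA) = 0.00255/(381·2.57) = 2.604×10^-6 K/W
  R_mineral wool = L/(kA) = 0.0397/(0.0373·2.57) = 0.4141 K/W
  R_aluminium = L/(kA) = 0.00916/(199·2.57) = 1.791×10^-5 K/W
  R_titanium = L/(kA) = 0.00265/(22.8·2.57) = 4.522×10^-5 K/W
ΣR = 2.604×10^-6 + 0.4141 + 1.791×10^-5 + 4.522×10^-5 = 0.4142 K/W
Q = ΔT/ΣR = (497 K − 296.8 K)/0.4142 = 483 W

Q = 483 W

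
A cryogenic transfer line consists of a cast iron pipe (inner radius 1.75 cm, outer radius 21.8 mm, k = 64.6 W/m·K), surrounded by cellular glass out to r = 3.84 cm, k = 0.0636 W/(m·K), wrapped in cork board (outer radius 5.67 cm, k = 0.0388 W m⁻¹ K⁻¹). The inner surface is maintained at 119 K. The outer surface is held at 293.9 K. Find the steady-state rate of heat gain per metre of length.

Treat each layer as a resistance in series:
  R'_cast iron = ln(0.0218/0.0175)/(2πk) = 0.2197/(2π·64.6) = 5.413×10^-4 m·K/W
  R'_cellular glass = ln(0.0384/0.0218)/(2πk) = 0.5661/(2π·0.0636) = 1.417 m·K/W
  R'_cork board = ln(0.0567/0.0384)/(2πk) = 0.3897/(2π·0.0388) = 1.599 m·K/W
ΣR = 5.413×10^-4 + 1.417 + 1.599 = 3.017 m·K/W
Q' = ΔT/ΣR = (119 K − 293.9 K)/3.017 = -58.0 W/m
(Negative Q' ⇒ heat flows inward; heat gain = 58.0 W/m.)

Q' = 58.0 W/m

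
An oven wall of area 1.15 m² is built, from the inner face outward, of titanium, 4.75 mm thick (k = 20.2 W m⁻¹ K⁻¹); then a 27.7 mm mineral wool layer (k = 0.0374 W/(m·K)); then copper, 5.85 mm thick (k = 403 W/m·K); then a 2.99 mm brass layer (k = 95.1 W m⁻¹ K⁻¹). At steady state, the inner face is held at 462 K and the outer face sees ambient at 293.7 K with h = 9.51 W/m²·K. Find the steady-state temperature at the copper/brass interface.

T = 314.6 K

Series thermal resistances, inner to outer:
  R_titanium = L/(kA) = 0.00475/(20.2·1.15) = 2.045×10^-4 K/W
  R_mineral wool = L/(kA) = 0.0277/(0.0374·1.15) = 0.6440 K/W
  R_copper = L/(kA) = 0.00585/(403·1.15) = 1.262×10^-5 K/W
  R_brass = L/(kA) = 0.00299/(95.1·1.15) = 2.734×10^-5 K/W
  R_conv,out = 1/(hA) = 1/(9.51·1.15) = 0.09144 K/W
ΣR = 2.045×10^-4 + 0.6440 + 1.262×10^-5 + 2.734×10^-5 + 0.09144 = 0.7357 K/W
Q = ΔT/ΣR = (462 K − 293.7 K)/0.7357 = 228.8 W
From the inner boundary to the copper/brass interface, ΣR_partial = 0.6442 K/W.
T_interface = T_in − Q·ΣR_partial = 462 K − (228.8)(0.6442) = 314.6 K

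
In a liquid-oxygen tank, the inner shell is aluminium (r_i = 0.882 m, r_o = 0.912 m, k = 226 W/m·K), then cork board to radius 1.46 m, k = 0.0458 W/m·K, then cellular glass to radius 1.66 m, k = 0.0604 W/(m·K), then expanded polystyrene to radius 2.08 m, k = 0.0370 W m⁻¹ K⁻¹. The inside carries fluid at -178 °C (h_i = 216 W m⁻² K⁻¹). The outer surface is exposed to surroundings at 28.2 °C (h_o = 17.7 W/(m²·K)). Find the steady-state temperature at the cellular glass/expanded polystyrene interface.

Resistance network (inner→outer):
  R_conv,in = 1/(4πr²h) = 1/(4π·0.882²·216) = 4.736×10^-4 K/W
  R_aluminium = (1/0.882 − 1/0.912)/(4πk) = 0.03730/(4π·226) = 1.313×10^-5 K/W
  R_cork board = (1/0.912 − 1/1.46)/(4πk) = 0.4116/(4π·0.0458) = 0.7151 K/W
  R_cellular glass = (1/1.46 − 1/1.66)/(4πk) = 0.08252/(4π·0.0604) = 0.1087 K/W
  R_expanded polystyrene = (1/1.66 − 1/2.08)/(4πk) = 0.1216/(4π·0.0370) = 0.2616 K/W
  R_conv,out = 1/(4πr²h) = 1/(4π·2.08²·17.7) = 0.001039 K/W
ΣR = 4.736×10^-4 + 1.313×10^-5 + 0.7151 + 0.1087 + 0.2616 + 0.001039 = 1.087 K/W
Q = ΔT/ΣR = (-178 °C − 28.2 °C)/1.087 = -189.7 W
From the inner boundary to the cellular glass/expanded polystyrene interface, ΣR_partial = 0.8243 K/W.
T_interface = T_in − Q·ΣR_partial = -178 °C − (-189.7)(0.8243) = -21.6 °C

T = -21.6 °C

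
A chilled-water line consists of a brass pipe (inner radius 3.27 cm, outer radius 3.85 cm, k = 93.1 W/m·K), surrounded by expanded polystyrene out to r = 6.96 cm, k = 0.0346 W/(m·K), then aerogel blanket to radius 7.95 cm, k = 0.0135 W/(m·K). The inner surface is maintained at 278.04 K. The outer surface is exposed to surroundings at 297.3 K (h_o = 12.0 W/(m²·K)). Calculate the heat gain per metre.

Treat each layer as a resistance in series:
  R'_brass = ln(0.0385/0.0327)/(2πk) = 0.1633/(2π·93.1) = 2.791×10^-4 m·K/W
  R'_expanded polystyrene = ln(0.0696/0.0385)/(2πk) = 0.5921/(2π·0.0346) = 2.724 m·K/W
  R'_aerogel blanket = ln(0.0795/0.0696)/(2πk) = 0.1330/(2π·0.0135) = 1.568 m·K/W
  R'_conv,out = 1/(2πr h) = 1/(2π·0.0795·12.0) = 0.1668 m·K/W
ΣR = 2.791×10^-4 + 2.724 + 1.568 + 0.1668 = 4.459 m·K/W
Q' = ΔT/ΣR = (278.04 K − 297.3 K)/4.459 = -4.32 W/m
(Negative Q' ⇒ heat flows inward; heat gain = 4.32 W/m.)

Q' = 4.32 W/m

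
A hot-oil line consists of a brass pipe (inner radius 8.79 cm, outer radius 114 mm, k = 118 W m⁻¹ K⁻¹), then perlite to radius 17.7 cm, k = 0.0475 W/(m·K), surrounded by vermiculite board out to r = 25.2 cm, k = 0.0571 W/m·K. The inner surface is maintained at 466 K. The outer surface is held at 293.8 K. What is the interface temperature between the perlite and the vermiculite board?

T = 362.8 K

Treat each layer as a resistance in series:
  R'_brass = ln(0.114/0.0879)/(2πk) = 0.2600/(2π·118) = 3.507×10^-4 m·K/W
  R'_perlite = ln(0.177/0.114)/(2πk) = 0.4400/(2π·0.0475) = 1.474 m·K/W
  R'_vermiculite board = ln(0.252/0.177)/(2πk) = 0.3533/(2π·0.0571) = 0.9847 m·K/W
ΣR = 3.507×10^-4 + 1.474 + 0.9847 = 2.459 m·K/W
Q' = ΔT/ΣR = (466 K − 293.8 K)/2.459 = 70.03 W/m
From the inner boundary to the perlite/vermiculite board interface, ΣR_partial = 1.474 m·K/W.
T_interface = T_in − Q'·ΣR_partial = 466 K − (70.03)(1.474) = 362.8 K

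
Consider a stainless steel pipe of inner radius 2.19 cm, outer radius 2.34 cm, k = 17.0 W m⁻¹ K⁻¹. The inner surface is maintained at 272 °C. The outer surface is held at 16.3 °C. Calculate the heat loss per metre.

Q' = 2πk·ΔT/ln(r₂/r₁) = 2π × 17.0 × 255.7 / ln(0.0234/0.0219) = 4.12×10^5 W/m

Q' = 4.12×10^5 W/m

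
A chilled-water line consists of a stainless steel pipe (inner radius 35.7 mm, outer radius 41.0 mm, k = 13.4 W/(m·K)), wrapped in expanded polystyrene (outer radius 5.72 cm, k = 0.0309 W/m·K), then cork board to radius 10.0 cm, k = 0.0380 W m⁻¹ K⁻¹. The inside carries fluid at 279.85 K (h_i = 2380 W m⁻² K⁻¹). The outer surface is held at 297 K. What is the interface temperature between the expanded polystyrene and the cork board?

T = 287.1 K

Resistance network (inner→outer):
  R'_conv,in = 1/(2πr h) = 1/(2π·0.0357·2380) = 0.001873 m·K/W
  R'_stainless steel = ln(0.0410/0.0357)/(2πk) = 0.1384/(2π·13.4) = 0.001644 m·K/W
  R'_expanded polystyrene = ln(0.0572/0.0410)/(2πk) = 0.3330/(2π·0.0309) = 1.715 m·K/W
  R'_cork board = ln(0.100/0.0572)/(2πk) = 0.5586/(2π·0.0380) = 2.340 m·K/W
ΣR = 0.001873 + 0.001644 + 1.715 + 2.340 = 4.059 m·K/W
Q' = ΔT/ΣR = (279.85 K − 297 K)/4.059 = -4.225 W/m
From the inner boundary to the expanded polystyrene/cork board interface, ΣR_partial = 1.719 m·K/W.
T_interface = T_in − Q'·ΣR_partial = 279.85 K − (-4.225)(1.719) = 287.1 K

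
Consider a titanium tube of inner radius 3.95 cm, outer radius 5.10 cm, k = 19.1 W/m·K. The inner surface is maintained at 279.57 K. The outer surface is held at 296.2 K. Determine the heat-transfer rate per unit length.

Q' = 2πk·ΔT/ln(r₂/r₁) = 2π × 19.1 × 16.63 / ln(0.0510/0.0395) = 7810 W/m

Q' = 7.81 kW/m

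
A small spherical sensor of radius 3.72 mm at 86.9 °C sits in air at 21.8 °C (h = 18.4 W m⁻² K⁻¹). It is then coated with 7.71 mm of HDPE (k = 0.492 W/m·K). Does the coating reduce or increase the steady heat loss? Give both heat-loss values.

increases: 0.208 → 1.04 W

Critical radius for a sphere: r_cr = 2k/h = 0.0535 m = 5.35 cm.
Outer radius after coating: r₂ = 0.00372 + 0.00771 = 0.01143 m.
Since r₁ < r_cr and r₂ ≤ r_cr, the coating moves toward the maximum at r_cr — heat loss rises.
Bare: R = 1/(4πr₁²h) = 312.5 K/W; Q = 65.1/312.5 = 0.208 W.
Coated: R = R_cond + R_conv = 62.43 K/W; Q = 65.1/62.43 = 1.04 W.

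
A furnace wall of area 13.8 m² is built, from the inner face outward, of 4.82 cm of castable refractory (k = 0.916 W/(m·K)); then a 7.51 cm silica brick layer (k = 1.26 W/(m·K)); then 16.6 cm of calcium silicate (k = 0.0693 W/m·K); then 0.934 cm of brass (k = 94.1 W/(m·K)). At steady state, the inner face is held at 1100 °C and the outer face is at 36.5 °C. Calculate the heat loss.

Q = 5850 W

Resistance network (inner→outer):
  R_castable refractory = L/(kA) = 0.0482/(0.916·13.8) = 0.003813 K/W
  R_silica brick = L/(kA) = 0.0751/(1.26·13.8) = 0.004319 K/W
  R_calcium silicate = L/(kA) = 0.166/(0.0693·13.8) = 0.1736 K/W
  R_brass = L/(kA) = 0.00934/(94.1·13.8) = 7.192×10^-6 K/W
ΣR = 0.003813 + 0.004319 + 0.1736 + 7.192×10^-6 = 0.1817 K/W
Q = ΔT/ΣR = (1100 °C − 36.5 °C)/0.1817 = 5850 W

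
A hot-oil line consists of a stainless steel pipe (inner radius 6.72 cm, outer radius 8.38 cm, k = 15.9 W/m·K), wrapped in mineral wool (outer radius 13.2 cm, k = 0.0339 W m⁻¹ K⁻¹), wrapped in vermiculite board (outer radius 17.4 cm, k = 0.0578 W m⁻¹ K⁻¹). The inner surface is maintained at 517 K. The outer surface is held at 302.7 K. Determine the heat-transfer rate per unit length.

Q' = 74.0 W/m

Series thermal resistances, inner to outer:
  R'_stainless steel = ln(0.0838/0.0672)/(2πk) = 0.2208/(2π·15.9) = 0.002210 m·K/W
  R'_mineral wool = ln(0.132/0.0838)/(2πk) = 0.4544/(2π·0.0339) = 2.133 m·K/W
  R'_vermiculite board = ln(0.174/0.132)/(2πk) = 0.2763/(2π·0.0578) = 0.7607 m·K/W
ΣR = 0.002210 + 2.133 + 0.7607 = 2.896 m·K/W
Q' = ΔT/ΣR = (517 K − 302.7 K)/2.896 = 74.0 W/m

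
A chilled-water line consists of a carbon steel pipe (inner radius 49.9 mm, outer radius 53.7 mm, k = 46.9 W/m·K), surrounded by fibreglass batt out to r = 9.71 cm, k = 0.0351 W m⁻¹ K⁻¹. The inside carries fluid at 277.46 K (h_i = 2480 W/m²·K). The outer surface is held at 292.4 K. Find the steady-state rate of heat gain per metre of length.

Q' = 5.56 W/m

Treat each layer as a resistance in series:
  R'_conv,in = 1/(2πr h) = 1/(2π·0.0499·2480) = 0.001286 m·K/W
  R'_carbon steel = ln(0.0537/0.0499)/(2πk) = 0.07339/(2π·46.9) = 2.491×10^-4 m·K/W
  R'_fibreglass batt = ln(0.0971/0.0537)/(2πk) = 0.5923/(2π·0.0351) = 2.686 m·K/W
ΣR = 0.001286 + 2.491×10^-4 + 2.686 = 2.688 m·K/W
Q' = ΔT/ΣR = (277.46 K − 292.4 K)/2.688 = -5.56 W/m
(Negative Q' ⇒ heat flows inward; heat gain = 5.56 W/m.)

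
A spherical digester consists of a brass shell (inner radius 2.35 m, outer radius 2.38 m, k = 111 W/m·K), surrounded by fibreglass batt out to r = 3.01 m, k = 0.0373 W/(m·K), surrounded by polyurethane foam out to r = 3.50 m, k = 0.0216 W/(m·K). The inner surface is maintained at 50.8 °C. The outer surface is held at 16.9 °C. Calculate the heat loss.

Resistance network (inner→outer):
  R_brass = (1/2.35 − 1/2.38)/(4πk) = 0.005364/(4π·111) = 3.845×10^-6 K/W
  R_fibreglass batt = (1/2.38 − 1/3.01)/(4πk) = 0.08794/(4π·0.0373) = 0.1876 K/W
  R_polyurethane foam = (1/3.01 − 1/3.50)/(4πk) = 0.04651/(4π·0.0216) = 0.1714 K/W
ΣR = 3.845×10^-6 + 0.1876 + 0.1714 = 0.3590 K/W
Q = ΔT/ΣR = (50.8 °C − 16.9 °C)/0.3590 = 94.4 W

Q = 94.4 W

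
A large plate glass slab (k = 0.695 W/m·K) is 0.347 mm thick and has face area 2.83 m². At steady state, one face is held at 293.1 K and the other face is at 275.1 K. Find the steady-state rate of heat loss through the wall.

Q = kA·ΔT/L = 0.695 × 2.83 × |293.1 K − 275.1 K| / 3.47×10^-4 = 1.02×10^5 W

Q = 1.02×10^5 W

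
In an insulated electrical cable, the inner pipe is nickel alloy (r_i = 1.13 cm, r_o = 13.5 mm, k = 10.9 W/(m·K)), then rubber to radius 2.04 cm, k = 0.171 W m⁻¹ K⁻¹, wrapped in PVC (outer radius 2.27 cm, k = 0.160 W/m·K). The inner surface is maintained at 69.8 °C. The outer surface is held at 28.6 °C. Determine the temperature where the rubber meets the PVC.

Treat each layer as a resistance in series:
  R'_nickel alloy = ln(0.0135/0.0113)/(2πk) = 0.1779/(2π·10.9) = 0.002597 m·K/W
  R'_rubber = ln(0.0204/0.0135)/(2πk) = 0.4128/(2π·0.171) = 0.3842 m·K/W
  R'_PVC = ln(0.0227/0.0204)/(2πk) = 0.1068/(2π·0.160) = 0.1063 m·K/W
ΣR = 0.002597 + 0.3842 + 0.1063 = 0.4931 m·K/W
Q' = ΔT/ΣR = (69.8 °C − 28.6 °C)/0.4931 = 83.55 W/m
From the inner boundary to the rubber/PVC interface, ΣR_partial = 0.3868 m·K/W.
T_interface = T_in − Q'·ΣR_partial = 69.8 °C − (83.55)(0.3868) = 37.5 °C

T = 37.5 °C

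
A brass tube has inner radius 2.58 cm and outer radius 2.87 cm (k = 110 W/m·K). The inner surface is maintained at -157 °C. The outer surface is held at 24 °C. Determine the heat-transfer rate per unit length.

Q' = 2πk·ΔT/ln(r₂/r₁) = 2π × 110 × 181 / ln(0.0287/0.0258) = 1.17×10^6 W/m

Q' = 1.17×10^6 W/m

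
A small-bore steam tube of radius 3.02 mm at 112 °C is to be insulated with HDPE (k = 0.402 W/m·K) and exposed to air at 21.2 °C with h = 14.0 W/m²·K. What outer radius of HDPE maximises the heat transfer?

r_cr = 2.87 cm

For a cylinder, r_cr = k_ins/h = 0.402/14.0 = 0.0287 m = 2.87 cm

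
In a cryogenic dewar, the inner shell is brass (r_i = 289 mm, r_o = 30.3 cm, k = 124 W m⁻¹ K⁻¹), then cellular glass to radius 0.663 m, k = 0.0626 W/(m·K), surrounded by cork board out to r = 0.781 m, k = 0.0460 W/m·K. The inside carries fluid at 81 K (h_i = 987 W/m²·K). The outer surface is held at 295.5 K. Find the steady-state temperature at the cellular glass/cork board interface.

T = 263.9 K

Treat each layer as a resistance in series:
  R_conv,in = 1/(4πr²h) = 1/(4π·0.289²·987) = 9.653×10^-4 K/W
  R_brass = (1/0.289 − 1/0.303)/(4πk) = 0.1599/(4π·124) = 1.026×10^-4 K/W
  R_cellular glass = (1/0.303 − 1/0.663)/(4πk) = 1.792/(4π·0.0626) = 2.278 K/W
  R_cork board = (1/0.663 − 1/0.781)/(4πk) = 0.2279/(4π·0.0460) = 0.3942 K/W
ΣR = 9.653×10^-4 + 1.026×10^-4 + 2.278 + 0.3942 = 2.673 K/W
Q = ΔT/ΣR = (81 K − 295.5 K)/2.673 = -80.25 W
From the inner boundary to the cellular glass/cork board interface, ΣR_partial = 2.279 K/W.
T_interface = T_in − Q·ΣR_partial = 81 K − (-80.25)(2.279) = 263.9 K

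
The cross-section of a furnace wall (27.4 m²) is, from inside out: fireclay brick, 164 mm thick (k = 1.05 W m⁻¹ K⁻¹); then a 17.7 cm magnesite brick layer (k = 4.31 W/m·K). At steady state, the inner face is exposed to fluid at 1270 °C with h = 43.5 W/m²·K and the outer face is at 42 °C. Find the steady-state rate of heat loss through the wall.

Treat each layer as a resistance in series:
  R_conv,in = 1/(hA) = 1/(43.5·27.4) = 8.390×10^-4 K/W
  R_fireclay brick = L/(kA) = 0.164/(1.05·27.4) = 0.005700 K/W
  R_magnesite brick = L/(kA) = 0.177/(4.31·27.4) = 0.001499 K/W
ΣR = 8.390×10^-4 + 0.005700 + 0.001499 = 0.008038 K/W
Q = ΔT/ΣR = (1270 °C − 42 °C)/0.008038 = 1.53×10^5 W

Q = 153 kW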